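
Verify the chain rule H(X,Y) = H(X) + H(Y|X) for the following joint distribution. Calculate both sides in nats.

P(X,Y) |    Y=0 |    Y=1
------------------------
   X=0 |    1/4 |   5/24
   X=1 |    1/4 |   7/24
H(X,Y) = 1.3793, H(X) = 0.6897, H(Y|X) = 0.6896 (all in nats)

Chain rule: H(X,Y) = H(X) + H(Y|X)

Left side — joint entropy directly:
H(X,Y) = -Σ p(x,y) log p(x,y) = 1.3793 nats

Right side — compute H(Y|X) from the conditional distributions:
P(X) = (11/24, 13/24), so H(X) = 0.6897 nats
H(Y|X) = Σ_x P(X=x) · H(Y|X=x):
  P(Y|X=0) = (6/11, 5/11), H(Y|X=0) = 0.6890, weight P(X=0) = 11/24
  P(Y|X=1) = (6/13, 7/13), H(Y|X=1) = 0.6902, weight P(X=1) = 13/24
H(Y|X) = 0.6896 nats

H(X) + H(Y|X) = 0.6897 + 0.6896 = 1.3793 nats

Both sides equal 1.3793 nats. ✓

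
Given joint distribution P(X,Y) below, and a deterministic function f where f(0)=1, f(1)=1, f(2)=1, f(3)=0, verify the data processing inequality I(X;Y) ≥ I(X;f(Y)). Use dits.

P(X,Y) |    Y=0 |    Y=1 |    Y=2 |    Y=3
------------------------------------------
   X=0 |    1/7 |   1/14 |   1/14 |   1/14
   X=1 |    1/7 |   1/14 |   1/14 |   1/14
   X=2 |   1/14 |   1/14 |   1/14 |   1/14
I(X;Y) = 0.0045, I(X;f(Y)) = 0.0006, inequality holds: 0.0045 ≥ 0.0006

Data Processing Inequality: For any Markov chain X → Y → Z, we have I(X;Y) ≥ I(X;Z).

Here Z = f(Y) is a deterministic function of Y, forming X → Y → Z.

Original I(X;Y) = 0.0045 dits

After applying f:
P(X,Z) where Z=f(Y):
- P(X,Z=0) = P(X,Y=3)
- P(X,Z=1) = P(X,Y=0) + P(X,Y=1) + P(X,Y=2)

I(X;Z) = I(X;f(Y)) = 0.0006 dits

Verification: 0.0045 ≥ 0.0006 ✓

Information cannot be created by processing; the function f can only lose information about X.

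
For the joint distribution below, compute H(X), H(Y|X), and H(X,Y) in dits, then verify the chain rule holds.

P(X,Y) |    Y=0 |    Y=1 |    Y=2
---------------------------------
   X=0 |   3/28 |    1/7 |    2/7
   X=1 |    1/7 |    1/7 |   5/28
H(X,Y) = 0.7552, H(X) = 0.2999, H(Y|X) = 0.4552 (all in dits)

Chain rule: H(X,Y) = H(X) + H(Y|X)

Left side — joint entropy directly:
H(X,Y) = -Σ p(x,y) log p(x,y) = 0.7552 dits

Right side — compute H(Y|X) from the conditional distributions:
P(X) = (15/28, 13/28), so H(X) = 0.2999 dits
H(Y|X) = Σ_x P(X=x) · H(Y|X=x):
  P(Y|X=0) = (1/5, 4/15, 8/15), H(Y|X=0) = 0.4385, weight P(X=0) = 15/28
  P(Y|X=1) = (4/13, 4/13, 5/13), H(Y|X=1) = 0.4746, weight P(X=1) = 13/28
H(Y|X) = 0.4552 dits

H(X) + H(Y|X) = 0.2999 + 0.4552 = 0.7552 dits

Both sides equal 0.7552 dits. ✓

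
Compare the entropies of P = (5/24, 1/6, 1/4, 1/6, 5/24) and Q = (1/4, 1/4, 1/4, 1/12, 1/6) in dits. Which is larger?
P

Computing entropies in dits:
H(P) = 0.6937
H(Q) = 0.6712

Distribution P has higher entropy.

Intuition: The distribution closer to uniform (more spread out) has higher entropy.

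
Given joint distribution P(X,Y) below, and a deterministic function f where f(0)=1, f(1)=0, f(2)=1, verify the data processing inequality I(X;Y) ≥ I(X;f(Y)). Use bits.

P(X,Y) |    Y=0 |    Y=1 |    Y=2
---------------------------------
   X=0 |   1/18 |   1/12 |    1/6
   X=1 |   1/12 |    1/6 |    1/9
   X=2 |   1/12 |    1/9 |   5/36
I(X;Y) = 0.0312, I(X;f(Y)) = 0.0196, inequality holds: 0.0312 ≥ 0.0196

Data Processing Inequality: For any Markov chain X → Y → Z, we have I(X;Y) ≥ I(X;Z).

Here Z = f(Y) is a deterministic function of Y, forming X → Y → Z.

Original I(X;Y) = 0.0312 bits

After applying f:
P(X,Z) where Z=f(Y):
- P(X,Z=0) = P(X,Y=1)
- P(X,Z=1) = P(X,Y=0) + P(X,Y=2)

I(X;Z) = I(X;f(Y)) = 0.0196 bits

Verification: 0.0312 ≥ 0.0196 ✓

Information cannot be created by processing; the function f can only lose information about X.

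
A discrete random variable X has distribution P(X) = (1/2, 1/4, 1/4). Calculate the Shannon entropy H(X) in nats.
1.0397 nats

Shannon entropy is H(X) = -Σ p(x) log p(x).

For P = (1/2, 1/4, 1/4):
H = -1/2 × log_e(1/2) -1/4 × log_e(1/4) -1/4 × log_e(1/4)
H = 1.0397 nats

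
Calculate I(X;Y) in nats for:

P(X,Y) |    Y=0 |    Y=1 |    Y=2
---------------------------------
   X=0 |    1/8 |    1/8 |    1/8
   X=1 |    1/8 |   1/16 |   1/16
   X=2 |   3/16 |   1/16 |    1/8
0.0205 nats

Mutual information: I(X;Y) = H(X) + H(Y) - H(X,Y)

Marginals:
P(X) = (3/8, 1/4, 3/8), H(X) = 1.0822 nats
P(Y) = (7/16, 1/4, 5/16), H(Y) = 1.0717 nats

Joint entropy: H(X,Y) = 2.1334 nats

I(X;Y) = 1.0822 + 1.0717 - 2.1334 = 0.0205 nats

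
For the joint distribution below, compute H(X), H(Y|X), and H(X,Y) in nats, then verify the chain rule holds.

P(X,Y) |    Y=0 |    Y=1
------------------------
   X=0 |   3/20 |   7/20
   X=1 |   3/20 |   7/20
H(X,Y) = 1.3040, H(X) = 0.6931, H(Y|X) = 0.6109 (all in nats)

Chain rule: H(X,Y) = H(X) + H(Y|X)

Left side — joint entropy directly:
H(X,Y) = -Σ p(x,y) log p(x,y) = 1.3040 nats

Right side — compute H(Y|X) from the conditional distributions:
P(X) = (1/2, 1/2), so H(X) = 0.6931 nats
H(Y|X) = Σ_x P(X=x) · H(Y|X=x):
  P(Y|X=0) = (3/10, 7/10), H(Y|X=0) = 0.6109, weight P(X=0) = 1/2
  P(Y|X=1) = (3/10, 7/10), H(Y|X=1) = 0.6109, weight P(X=1) = 1/2
H(Y|X) = 0.6109 nats

H(X) + H(Y|X) = 0.6931 + 0.6109 = 1.3040 nats

Both sides equal 1.3040 nats. ✓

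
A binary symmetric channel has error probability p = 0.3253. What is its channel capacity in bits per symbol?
0.0899 bits

For a binary symmetric channel (BSC) with error probability p:
Capacity C = 1 - H(p) bits per symbol

where H(p) = -p log₂(p) - (1-p) log₂(1-p) is the binary entropy function.

H(0.3253) = 0.9101 bits
C = 1 - 0.9101 = 0.0899 bits per symbol

This means we can reliably transmit up to 0.0899 bits of information per channel use.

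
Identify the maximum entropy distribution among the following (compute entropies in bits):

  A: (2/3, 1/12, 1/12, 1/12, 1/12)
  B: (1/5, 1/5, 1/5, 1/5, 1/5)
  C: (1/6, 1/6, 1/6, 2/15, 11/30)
B

For a discrete distribution over n outcomes, entropy is maximized by the uniform distribution.

Computing entropies:
H(A) = 1.5850 bits
H(B) = 2.3219 bits
H(C) = 2.2108 bits

The uniform distribution (where all probabilities equal 1/5) achieves the maximum entropy of log_2(5) = 2.3219 bits.

Distribution B has the highest entropy.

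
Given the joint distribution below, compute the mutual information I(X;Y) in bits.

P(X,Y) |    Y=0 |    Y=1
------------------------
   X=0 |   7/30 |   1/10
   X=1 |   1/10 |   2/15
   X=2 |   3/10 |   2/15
0.0385 bits

Mutual information: I(X;Y) = H(X) + H(Y) - H(X,Y)

Marginals:
P(X) = (1/3, 7/30, 13/30), H(X) = 1.5410 bits
P(Y) = (19/30, 11/30), H(Y) = 0.9481 bits

Joint entropy: H(X,Y) = 2.4505 bits

I(X;Y) = 1.5410 + 0.9481 - 2.4505 = 0.0385 bits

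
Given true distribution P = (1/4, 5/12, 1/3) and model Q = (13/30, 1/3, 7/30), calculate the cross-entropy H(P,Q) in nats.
1.1519 nats

Cross-entropy: H(P,Q) = -Σ p(x) log q(x)

Alternatively: H(P,Q) = H(P) + D_KL(P||Q)
H(P) = 1.0776 nats
D_KL(P||Q) = 0.0744 nats

H(P,Q) = 1.0776 + 0.0744 = 1.1519 nats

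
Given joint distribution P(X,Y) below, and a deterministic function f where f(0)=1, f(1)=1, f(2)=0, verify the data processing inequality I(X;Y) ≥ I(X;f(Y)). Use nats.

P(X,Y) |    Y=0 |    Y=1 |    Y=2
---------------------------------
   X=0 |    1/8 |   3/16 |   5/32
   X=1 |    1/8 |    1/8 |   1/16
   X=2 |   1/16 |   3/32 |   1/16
I(X;Y) = 0.0118, I(X;f(Y)) = 0.0085, inequality holds: 0.0118 ≥ 0.0085

Data Processing Inequality: For any Markov chain X → Y → Z, we have I(X;Y) ≥ I(X;Z).

Here Z = f(Y) is a deterministic function of Y, forming X → Y → Z.

Original I(X;Y) = 0.0118 nats

After applying f:
P(X,Z) where Z=f(Y):
- P(X,Z=0) = P(X,Y=2)
- P(X,Z=1) = P(X,Y=0) + P(X,Y=1)

I(X;Z) = I(X;f(Y)) = 0.0085 nats

Verification: 0.0118 ≥ 0.0085 ✓

Information cannot be created by processing; the function f can only lose information about X.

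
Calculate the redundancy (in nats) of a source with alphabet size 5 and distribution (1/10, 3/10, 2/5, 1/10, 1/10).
0.1910 nats

Redundancy measures how far a source is from maximum entropy:
R = H_max - H(X)

Maximum entropy for 5 symbols: H_max = log_e(5) = 1.6094 nats
Actual entropy: H(X) = 1.4185 nats
Redundancy: R = 1.6094 - 1.4185 = 0.1910 nats

This redundancy represents potential for compression: the source could be compressed by 0.1910 nats per symbol.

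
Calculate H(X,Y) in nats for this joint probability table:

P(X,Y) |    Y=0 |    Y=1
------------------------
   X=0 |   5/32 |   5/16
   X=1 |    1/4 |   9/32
1.3569 nats

Joint entropy is H(X,Y) = -Σ_{x,y} p(x,y) log p(x,y).

Summing over all non-zero entries:
H(X,Y) = -[5/32·log_e(5/32) + 5/16·log_e(5/16) + 1/4·log_e(1/4) + 9/32·log_e(9/32)]
H(X,Y) = 1.3569 nats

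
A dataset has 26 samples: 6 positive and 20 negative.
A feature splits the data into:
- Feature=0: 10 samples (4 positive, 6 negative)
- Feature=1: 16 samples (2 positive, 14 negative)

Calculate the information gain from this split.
0.0714 bits

Information Gain = H(Y) - H(Y|Feature)

Before split:
P(positive) = 6/26 = 0.2308
H(Y) = 0.7793 bits

After split:
Feature=0: H = 0.9710 bits (weight = 10/26)
Feature=1: H = 0.5436 bits (weight = 16/26)
H(Y|Feature) = (10/26)×0.9710 + (16/26)×0.5436 = 0.7079 bits

Information Gain = 0.7793 - 0.7079 = 0.0714 bits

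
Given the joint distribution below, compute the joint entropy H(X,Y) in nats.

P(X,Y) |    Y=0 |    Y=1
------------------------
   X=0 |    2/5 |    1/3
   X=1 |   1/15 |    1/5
1.2351 nats

Joint entropy is H(X,Y) = -Σ_{x,y} p(x,y) log p(x,y).

Summing over all non-zero entries:
H(X,Y) = -[2/5·log_e(2/5) + 1/3·log_e(1/3) + 1/15·log_e(1/15) + 1/5·log_e(1/5)]
H(X,Y) = 1.2351 nats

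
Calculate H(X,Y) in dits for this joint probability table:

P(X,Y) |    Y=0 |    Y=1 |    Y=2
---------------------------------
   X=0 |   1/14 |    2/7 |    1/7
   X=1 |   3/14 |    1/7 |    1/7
0.7429 dits

Joint entropy is H(X,Y) = -Σ_{x,y} p(x,y) log p(x,y).

Summing over all non-zero entries:
H(X,Y) = -[1/14·log_10(1/14) + 2/7·log_10(2/7) + 1/7·log_10(1/7) + 3/14·log_10(3/14) + 1/7·log_10(1/7) + 1/7·log_10(1/7)]
H(X,Y) = 0.7429 dits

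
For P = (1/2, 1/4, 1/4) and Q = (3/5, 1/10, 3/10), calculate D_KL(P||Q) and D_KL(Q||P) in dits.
D_KL(P||Q) = 0.0401, D_KL(Q||P) = 0.0315

KL divergence is not symmetric: D_KL(P||Q) ≠ D_KL(Q||P) in general.

D_KL(P||Q) = 0.0401 dits
D_KL(Q||P) = 0.0315 dits

No, they are not equal!

This asymmetry is why KL divergence is not a true distance metric.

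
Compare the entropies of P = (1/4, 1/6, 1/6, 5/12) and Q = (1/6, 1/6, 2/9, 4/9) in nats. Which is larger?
P

Computing entropies in nats:
H(P) = 1.3086
H(Q) = 1.2919

Distribution P has higher entropy.

Intuition: The distribution closer to uniform (more spread out) has higher entropy.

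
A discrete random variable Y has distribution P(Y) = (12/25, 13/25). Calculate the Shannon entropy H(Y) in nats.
0.6923 nats

Shannon entropy is H(X) = -Σ p(x) log p(x).

For P = (12/25, 13/25):
H = -12/25 × log_e(12/25) -13/25 × log_e(13/25)
H = 0.6923 nats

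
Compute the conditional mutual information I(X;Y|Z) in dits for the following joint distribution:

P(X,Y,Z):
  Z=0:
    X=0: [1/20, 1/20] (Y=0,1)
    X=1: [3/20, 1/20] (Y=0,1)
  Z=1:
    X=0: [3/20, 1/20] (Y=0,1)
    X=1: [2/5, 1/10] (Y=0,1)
0.0044 dits

Conditional mutual information: I(X;Y|Z) = H(X|Z) + H(Y|Z) - H(X,Y|Z)

H(Z) = 0.2653
H(X,Z) = 0.5301 → H(X|Z) = 0.2648
H(Y,Z) = 0.5062 → H(Y|Z) = 0.2409
H(X,Y,Z) = 0.7666 → H(X,Y|Z) = 0.5013

I(X;Y|Z) = 0.2648 + 0.2409 - 0.5013 = 0.0044 dits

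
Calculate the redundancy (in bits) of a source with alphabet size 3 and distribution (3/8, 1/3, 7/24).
0.0075 bits

Redundancy measures how far a source is from maximum entropy:
R = H_max - H(X)

Maximum entropy for 3 symbols: H_max = log_2(3) = 1.5850 bits
Actual entropy: H(X) = 1.5774 bits
Redundancy: R = 1.5850 - 1.5774 = 0.0075 bits

This redundancy represents potential for compression: the source could be compressed by 0.0075 bits per symbol.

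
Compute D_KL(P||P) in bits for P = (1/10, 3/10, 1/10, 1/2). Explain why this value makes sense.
0.0000 bits

KL divergence satisfies the Gibbs inequality: D_KL(P||Q) ≥ 0 for all distributions P, Q.

D_KL(P||Q) = Σ p(x) log(p(x)/q(x))
Each term is p(x) × log_2(p(x)/p(x)) = p(x) × log_2(1) = 0, so the sum is 0.
D_KL(P||Q) = 0.0000 bits

When P = Q, the KL divergence is exactly 0, as there is no 'divergence' between identical distributions.

This non-negativity is a fundamental property: relative entropy cannot be negative because it measures how different Q is from P.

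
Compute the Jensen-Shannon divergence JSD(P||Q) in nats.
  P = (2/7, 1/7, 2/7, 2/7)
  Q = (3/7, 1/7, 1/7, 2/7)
0.0193 nats

Jensen-Shannon divergence is:
JSD(P||Q) = 0.5 × D_KL(P||M) + 0.5 × D_KL(Q||M)
where M = 0.5 × (P + Q) is the mixture distribution.

M = 0.5 × (2/7, 1/7, 2/7, 2/7) + 0.5 × (3/7, 1/7, 1/7, 2/7) = (5/14, 1/7, 3/14, 2/7)

D_KL(P||M) = 0.0184 nats
D_KL(Q||M) = 0.0202 nats

JSD(P||Q) = 0.5 × 0.0184 + 0.5 × 0.0202 = 0.0193 nats

Unlike KL divergence, JSD is symmetric and bounded: 0 ≤ JSD ≤ log(2).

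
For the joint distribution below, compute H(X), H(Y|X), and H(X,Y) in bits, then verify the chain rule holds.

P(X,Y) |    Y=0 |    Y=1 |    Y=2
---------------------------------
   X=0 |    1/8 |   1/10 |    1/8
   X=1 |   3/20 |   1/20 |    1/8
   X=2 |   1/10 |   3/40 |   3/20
H(X,Y) = 3.1068, H(X) = 1.5841, H(Y|X) = 1.5228 (all in bits)

Chain rule: H(X,Y) = H(X) + H(Y|X)

Left side — joint entropy directly:
H(X,Y) = -Σ p(x,y) log p(x,y) = 3.1068 bits

Right side — compute H(Y|X) from the conditional distributions:
P(X) = (7/20, 13/40, 13/40), so H(X) = 1.5841 bits
H(Y|X) = Σ_x P(X=x) · H(Y|X=x):
  P(Y|X=0) = (5/14, 2/7, 5/14), H(Y|X=0) = 1.5774, weight P(X=0) = 7/20
  P(Y|X=1) = (6/13, 2/13, 5/13), H(Y|X=1) = 1.4605, weight P(X=1) = 13/40
  P(Y|X=2) = (4/13, 3/13, 6/13), H(Y|X=2) = 1.5262, weight P(X=2) = 13/40
H(Y|X) = 1.5228 bits

H(X) + H(Y|X) = 1.5841 + 1.5228 = 3.1068 bits

Both sides equal 3.1068 bits. ✓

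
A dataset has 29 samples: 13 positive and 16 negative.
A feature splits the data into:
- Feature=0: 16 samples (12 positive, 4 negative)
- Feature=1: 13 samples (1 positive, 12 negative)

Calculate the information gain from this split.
0.3693 bits

Information Gain = H(Y) - H(Y|Feature)

Before split:
P(positive) = 13/29 = 0.4483
H(Y) = 0.9923 bits

After split:
Feature=0: H = 0.8113 bits (weight = 16/29)
Feature=1: H = 0.3912 bits (weight = 13/29)
H(Y|Feature) = (16/29)×0.8113 + (13/29)×0.3912 = 0.6230 bits

Information Gain = 0.9923 - 0.6230 = 0.3693 bits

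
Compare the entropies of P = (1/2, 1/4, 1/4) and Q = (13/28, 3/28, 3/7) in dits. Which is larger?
P

Computing entropies in dits:
H(P) = 0.4515
H(Q) = 0.4163

Distribution P has higher entropy.

Intuition: The distribution closer to uniform (more spread out) has higher entropy.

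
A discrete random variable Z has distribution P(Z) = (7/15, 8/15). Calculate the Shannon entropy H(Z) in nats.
0.6909 nats

Shannon entropy is H(X) = -Σ p(x) log p(x).

For P = (7/15, 8/15):
H = -7/15 × log_e(7/15) -8/15 × log_e(8/15)
H = 0.6909 nats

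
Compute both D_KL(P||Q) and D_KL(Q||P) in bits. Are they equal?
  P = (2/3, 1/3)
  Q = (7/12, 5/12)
D_KL(P||Q) = 0.0211, D_KL(Q||P) = 0.0218

KL divergence is not symmetric: D_KL(P||Q) ≠ D_KL(Q||P) in general.

D_KL(P||Q) = 0.0211 bits
D_KL(Q||P) = 0.0218 bits

No, they are not equal!

This asymmetry is why KL divergence is not a true distance metric.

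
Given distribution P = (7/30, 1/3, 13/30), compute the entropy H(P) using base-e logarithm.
1.0681 nats

Shannon entropy is H(X) = -Σ p(x) log p(x).

For P = (7/30, 1/3, 13/30):
H = -7/30 × log_e(7/30) -1/3 × log_e(1/3) -13/30 × log_e(13/30)
H = 1.0681 nats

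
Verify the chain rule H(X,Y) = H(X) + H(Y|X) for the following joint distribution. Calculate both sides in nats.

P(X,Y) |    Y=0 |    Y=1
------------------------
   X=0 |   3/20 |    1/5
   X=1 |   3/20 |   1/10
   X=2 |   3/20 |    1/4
H(X,Y) = 1.7524, H(X) = 1.0805, H(Y|X) = 0.6719 (all in nats)

Chain rule: H(X,Y) = H(X) + H(Y|X)

Left side — joint entropy directly:
H(X,Y) = -Σ p(x,y) log p(x,y) = 1.7524 nats

Right side — compute H(Y|X) from the conditional distributions:
P(X) = (7/20, 1/4, 2/5), so H(X) = 1.0805 nats
H(Y|X) = Σ_x P(X=x) · H(Y|X=x):
  P(Y|X=0) = (3/7, 4/7), H(Y|X=0) = 0.6829, weight P(X=0) = 7/20
  P(Y|X=1) = (3/5, 2/5), H(Y|X=1) = 0.6730, weight P(X=1) = 1/4
  P(Y|X=2) = (3/8, 5/8), H(Y|X=2) = 0.6616, weight P(X=2) = 2/5
H(Y|X) = 0.6719 nats

H(X) + H(Y|X) = 1.0805 + 0.6719 = 1.7524 nats

Both sides equal 1.7524 nats. ✓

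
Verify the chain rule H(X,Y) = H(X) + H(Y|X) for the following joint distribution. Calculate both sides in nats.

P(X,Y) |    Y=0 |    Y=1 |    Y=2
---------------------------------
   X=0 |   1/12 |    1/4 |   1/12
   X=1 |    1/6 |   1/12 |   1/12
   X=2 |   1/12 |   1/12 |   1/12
H(X,Y) = 2.0947, H(X) = 1.0776, H(Y|X) = 1.0172 (all in nats)

Chain rule: H(X,Y) = H(X) + H(Y|X)

Left side — joint entropy directly:
H(X,Y) = -Σ p(x,y) log p(x,y) = 2.0947 nats

Right side — compute H(Y|X) from the conditional distributions:
P(X) = (5/12, 1/3, 1/4), so H(X) = 1.0776 nats
H(Y|X) = Σ_x P(X=x) · H(Y|X=x):
  P(Y|X=0) = (1/5, 3/5, 1/5), H(Y|X=0) = 0.9503, weight P(X=0) = 5/12
  P(Y|X=1) = (1/2, 1/4, 1/4), H(Y|X=1) = 1.0397, weight P(X=1) = 1/3
  P(Y|X=2) = (1/3, 1/3, 1/3), H(Y|X=2) = 1.0986, weight P(X=2) = 1/4
H(Y|X) = 1.0172 nats

H(X) + H(Y|X) = 1.0776 + 1.0172 = 2.0947 nats

Both sides equal 2.0947 nats. ✓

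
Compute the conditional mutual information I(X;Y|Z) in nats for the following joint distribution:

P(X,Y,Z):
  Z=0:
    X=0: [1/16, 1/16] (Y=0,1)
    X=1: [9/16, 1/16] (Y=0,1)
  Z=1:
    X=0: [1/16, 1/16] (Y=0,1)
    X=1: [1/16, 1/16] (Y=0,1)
0.0481 nats

Conditional mutual information: I(X;Y|Z) = H(X|Z) + H(Y|Z) - H(X,Y|Z)

H(Z) = 0.5623
H(X,Z) = 1.0735 → H(X|Z) = 0.5112
H(Y,Z) = 1.0735 → H(Y|Z) = 0.5112
H(X,Y,Z) = 1.5366 → H(X,Y|Z) = 0.9743

I(X;Y|Z) = 0.5112 + 0.5112 - 0.9743 = 0.0481 nats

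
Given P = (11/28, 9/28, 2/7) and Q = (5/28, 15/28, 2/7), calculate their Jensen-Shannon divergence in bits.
0.0492 bits

Jensen-Shannon divergence is:
JSD(P||Q) = 0.5 × D_KL(P||M) + 0.5 × D_KL(Q||M)
where M = 0.5 × (P + Q) is the mixture distribution.

M = 0.5 × (11/28, 9/28, 2/7) + 0.5 × (5/28, 15/28, 2/7) = (2/7, 3/7, 2/7)

D_KL(P||M) = 0.0471 bits
D_KL(Q||M) = 0.0514 bits

JSD(P||Q) = 0.5 × 0.0471 + 0.5 × 0.0514 = 0.0492 bits

Unlike KL divergence, JSD is symmetric and bounded: 0 ≤ JSD ≤ log(2).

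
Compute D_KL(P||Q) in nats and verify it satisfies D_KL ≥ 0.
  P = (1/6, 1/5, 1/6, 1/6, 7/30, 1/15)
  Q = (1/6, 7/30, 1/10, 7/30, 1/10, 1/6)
0.1348 nats

KL divergence satisfies the Gibbs inequality: D_KL(P||Q) ≥ 0 for all distributions P, Q.

D_KL(P||Q) = Σ p(x) log(p(x)/q(x))
Term by term:
  x=0: 1/6 × log_e[(1/6)/(1/6)] = 0.0000
  x=1: 1/5 × log_e[(1/5)/(7/30)] = -0.0308
  x=2: 1/6 × log_e[(1/6)/(1/10)] = 0.0851
  x=3: 1/6 × log_e[(1/6)/(7/30)] = -0.0561
  x=4: 7/30 × log_e[(7/30)/(1/10)] = 0.1977
  x=5: 1/15 × log_e[(1/15)/(1/6)] = -0.0611
D_KL(P||Q) = 0.1348 nats

D_KL(P||Q) = 0.1348 ≥ 0 ✓

This non-negativity is a fundamental property: relative entropy cannot be negative because it measures how different Q is from P.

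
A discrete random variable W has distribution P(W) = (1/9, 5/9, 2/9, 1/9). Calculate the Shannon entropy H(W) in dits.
0.4990 dits

Shannon entropy is H(X) = -Σ p(x) log p(x).

For P = (1/9, 5/9, 2/9, 1/9):
H = -1/9 × log_10(1/9) -5/9 × log_10(5/9) -2/9 × log_10(2/9) -1/9 × log_10(1/9)
H = 0.4990 dits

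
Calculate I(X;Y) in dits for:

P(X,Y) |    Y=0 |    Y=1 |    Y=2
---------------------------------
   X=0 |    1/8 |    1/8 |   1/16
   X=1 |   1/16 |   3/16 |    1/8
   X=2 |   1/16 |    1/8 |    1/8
0.0144 dits

Mutual information: I(X;Y) = H(X) + H(Y) - H(X,Y)

Marginals:
P(X) = (5/16, 3/8, 5/16), H(X) = 0.4755 dits
P(Y) = (1/4, 7/16, 5/16), H(Y) = 0.4654 dits

Joint entropy: H(X,Y) = 0.9265 dits

I(X;Y) = 0.4755 + 0.4654 - 0.9265 = 0.0144 dits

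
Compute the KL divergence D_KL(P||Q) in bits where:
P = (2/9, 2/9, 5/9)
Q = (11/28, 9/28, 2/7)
0.2320 bits

KL divergence: D_KL(P||Q) = Σ p(x) log(p(x)/q(x))

Computing term by term:
  x=0: 2/9 × log_2[(2/9)/(11/28)] = 2/9 × -0.8220 = -0.1827
  x=1: 2/9 × log_2[(2/9)/(9/28)] = 2/9 × -0.5325 = -0.1183
  x=2: 5/9 × log_2[(5/9)/(2/7)] = 5/9 × 0.9594 = 0.5330

D_KL(P||Q) = 0.2320 bits

Note: KL divergence is always non-negative and equals 0 iff P = Q.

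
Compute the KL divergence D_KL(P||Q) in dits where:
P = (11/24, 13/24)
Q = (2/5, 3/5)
0.0030 dits

KL divergence: D_KL(P||Q) = Σ p(x) log(p(x)/q(x))

Computing term by term:
  x=0: 11/24 × log_10[(11/24)/(2/5)] = 11/24 × 0.0591 = 0.0271
  x=1: 13/24 × log_10[(13/24)/(3/5)] = 13/24 × -0.0444 = -0.0241

D_KL(P||Q) = 0.0030 dits

Note: KL divergence is always non-negative and equals 0 iff P = Q.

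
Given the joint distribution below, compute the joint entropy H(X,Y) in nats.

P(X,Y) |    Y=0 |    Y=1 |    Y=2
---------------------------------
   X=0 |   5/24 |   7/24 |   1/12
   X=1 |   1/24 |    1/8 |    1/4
1.6322 nats

Joint entropy is H(X,Y) = -Σ_{x,y} p(x,y) log p(x,y).

Summing over all non-zero entries:
H(X,Y) = -[5/24·log_e(5/24) + 7/24·log_e(7/24) + 1/12·log_e(1/12) + 1/24·log_e(1/24) + 1/8·log_e(1/8) + 1/4·log_e(1/4)]
H(X,Y) = 1.6322 nats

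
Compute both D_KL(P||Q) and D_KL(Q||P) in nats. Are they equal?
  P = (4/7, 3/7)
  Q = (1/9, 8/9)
D_KL(P||Q) = 0.6231, D_KL(Q||P) = 0.4665

KL divergence is not symmetric: D_KL(P||Q) ≠ D_KL(Q||P) in general.

D_KL(P||Q) = 0.6231 nats
D_KL(Q||P) = 0.4665 nats

No, they are not equal!

This asymmetry is why KL divergence is not a true distance metric.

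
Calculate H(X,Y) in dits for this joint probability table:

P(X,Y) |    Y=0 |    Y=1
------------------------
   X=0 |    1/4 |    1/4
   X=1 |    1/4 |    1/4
0.6021 dits

Joint entropy is H(X,Y) = -Σ_{x,y} p(x,y) log p(x,y).

Summing over all non-zero entries:
H(X,Y) = -[1/4·log_10(1/4) + 1/4·log_10(1/4) + 1/4·log_10(1/4) + 1/4·log_10(1/4)]
H(X,Y) = 0.6021 dits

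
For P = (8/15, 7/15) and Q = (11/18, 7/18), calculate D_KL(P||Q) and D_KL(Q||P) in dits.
D_KL(P||Q) = 0.0054, D_KL(Q||P) = 0.0053

KL divergence is not symmetric: D_KL(P||Q) ≠ D_KL(Q||P) in general.

D_KL(P||Q) = 0.0054 dits
D_KL(Q||P) = 0.0053 dits

No, they are not equal!

This asymmetry is why KL divergence is not a true distance metric.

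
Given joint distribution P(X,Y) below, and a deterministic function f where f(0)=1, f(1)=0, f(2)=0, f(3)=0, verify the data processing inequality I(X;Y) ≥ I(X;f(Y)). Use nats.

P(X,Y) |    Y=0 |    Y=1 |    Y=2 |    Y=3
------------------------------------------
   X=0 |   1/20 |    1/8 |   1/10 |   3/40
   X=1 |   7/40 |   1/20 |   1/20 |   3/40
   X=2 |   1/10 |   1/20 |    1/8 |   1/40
I(X;Y) = 0.0917, I(X;f(Y)) = 0.0535, inequality holds: 0.0917 ≥ 0.0535

Data Processing Inequality: For any Markov chain X → Y → Z, we have I(X;Y) ≥ I(X;Z).

Here Z = f(Y) is a deterministic function of Y, forming X → Y → Z.

Original I(X;Y) = 0.0917 nats

After applying f:
P(X,Z) where Z=f(Y):
- P(X,Z=0) = P(X,Y=1) + P(X,Y=2) + P(X,Y=3)
- P(X,Z=1) = P(X,Y=0)

I(X;Z) = I(X;f(Y)) = 0.0535 nats

Verification: 0.0917 ≥ 0.0535 ✓

Information cannot be created by processing; the function f can only lose information about X.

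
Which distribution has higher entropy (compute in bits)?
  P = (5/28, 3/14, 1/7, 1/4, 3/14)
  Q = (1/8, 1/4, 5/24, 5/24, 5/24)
P

Computing entropies in bits:
H(P) = 2.2973
H(Q) = 2.2894

Distribution P has higher entropy.

Intuition: The distribution closer to uniform (more spread out) has higher entropy.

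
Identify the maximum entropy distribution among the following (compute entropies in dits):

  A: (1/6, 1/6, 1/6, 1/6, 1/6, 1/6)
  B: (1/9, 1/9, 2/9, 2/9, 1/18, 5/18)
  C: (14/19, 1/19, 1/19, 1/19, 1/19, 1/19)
A

For a discrete distribution over n outcomes, entropy is maximized by the uniform distribution.

Computing entropies:
H(A) = 0.7782 dits
H(B) = 0.7266 dits
H(C) = 0.4342 dits

The uniform distribution (where all probabilities equal 1/6) achieves the maximum entropy of log_10(6) = 0.7782 dits.

Distribution A has the highest entropy.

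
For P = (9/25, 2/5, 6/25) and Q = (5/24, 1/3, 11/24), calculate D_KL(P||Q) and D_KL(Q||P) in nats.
D_KL(P||Q) = 0.1146, D_KL(Q||P) = 0.1218

KL divergence is not symmetric: D_KL(P||Q) ≠ D_KL(Q||P) in general.

D_KL(P||Q) = 0.1146 nats
D_KL(Q||P) = 0.1218 nats

No, they are not equal!

This asymmetry is why KL divergence is not a true distance metric.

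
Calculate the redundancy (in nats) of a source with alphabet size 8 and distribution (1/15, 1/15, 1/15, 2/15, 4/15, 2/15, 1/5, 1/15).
0.1456 nats

Redundancy measures how far a source is from maximum entropy:
R = H_max - H(X)

Maximum entropy for 8 symbols: H_max = log_e(8) = 2.0794 nats
Actual entropy: H(X) = 1.9338 nats
Redundancy: R = 2.0794 - 1.9338 = 0.1456 nats

This redundancy represents potential for compression: the source could be compressed by 0.1456 nats per symbol.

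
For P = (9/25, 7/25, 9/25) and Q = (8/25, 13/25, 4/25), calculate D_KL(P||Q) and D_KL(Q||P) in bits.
D_KL(P||Q) = 0.2323, D_KL(Q||P) = 0.2228

KL divergence is not symmetric: D_KL(P||Q) ≠ D_KL(Q||P) in general.

D_KL(P||Q) = 0.2323 bits
D_KL(Q||P) = 0.2228 bits

No, they are not equal!

This asymmetry is why KL divergence is not a true distance metric.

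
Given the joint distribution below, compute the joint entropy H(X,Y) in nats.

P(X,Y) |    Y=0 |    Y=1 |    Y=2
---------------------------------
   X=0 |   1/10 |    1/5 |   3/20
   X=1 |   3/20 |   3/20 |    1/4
1.7524 nats

Joint entropy is H(X,Y) = -Σ_{x,y} p(x,y) log p(x,y).

Summing over all non-zero entries:
H(X,Y) = -[1/10·log_e(1/10) + 1/5·log_e(1/5) + 3/20·log_e(3/20) + 3/20·log_e(3/20) + 3/20·log_e(3/20) + 1/4·log_e(1/4)]
H(X,Y) = 1.7524 nats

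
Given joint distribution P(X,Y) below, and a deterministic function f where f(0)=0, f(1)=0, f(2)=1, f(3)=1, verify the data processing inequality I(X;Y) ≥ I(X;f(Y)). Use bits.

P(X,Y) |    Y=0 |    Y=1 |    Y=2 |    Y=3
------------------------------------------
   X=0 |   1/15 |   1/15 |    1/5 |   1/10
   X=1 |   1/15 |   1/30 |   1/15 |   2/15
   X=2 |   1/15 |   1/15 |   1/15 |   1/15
I(X;Y) = 0.0656, I(X;f(Y)) = 0.0200, inequality holds: 0.0656 ≥ 0.0200

Data Processing Inequality: For any Markov chain X → Y → Z, we have I(X;Y) ≥ I(X;Z).

Here Z = f(Y) is a deterministic function of Y, forming X → Y → Z.

Original I(X;Y) = 0.0656 bits

After applying f:
P(X,Z) where Z=f(Y):
- P(X,Z=0) = P(X,Y=0) + P(X,Y=1)
- P(X,Z=1) = P(X,Y=2) + P(X,Y=3)

I(X;Z) = I(X;f(Y)) = 0.0200 bits

Verification: 0.0656 ≥ 0.0200 ✓

Information cannot be created by processing; the function f can only lose information about X.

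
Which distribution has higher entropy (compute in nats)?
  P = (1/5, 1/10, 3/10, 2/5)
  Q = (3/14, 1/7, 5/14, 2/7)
Q

Computing entropies in nats:
H(P) = 1.2799
H(Q) = 1.3337

Distribution Q has higher entropy.

Intuition: The distribution closer to uniform (more spread out) has higher entropy.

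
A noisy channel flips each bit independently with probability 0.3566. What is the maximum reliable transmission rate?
0.0602 bits

For a binary symmetric channel (BSC) with error probability p:
Capacity C = 1 - H(p) bits per symbol

where H(p) = -p log₂(p) - (1-p) log₂(1-p) is the binary entropy function.

H(0.3566) = 0.9398 bits
C = 1 - 0.9398 = 0.0602 bits per symbol

This means we can reliably transmit up to 0.0602 bits of information per channel use.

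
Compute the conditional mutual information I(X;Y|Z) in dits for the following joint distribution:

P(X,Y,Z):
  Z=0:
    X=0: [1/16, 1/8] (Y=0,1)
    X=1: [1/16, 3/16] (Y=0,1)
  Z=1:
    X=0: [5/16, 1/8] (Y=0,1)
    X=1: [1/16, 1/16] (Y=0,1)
0.0050 dits

Conditional mutual information: I(X;Y|Z) = H(X|Z) + H(Y|Z) - H(X,Y|Z)

H(Z) = 0.2976
H(X,Z) = 0.5568 → H(X|Z) = 0.2592
H(Y,Z) = 0.5668 → H(Y|Z) = 0.2692
H(X,Y,Z) = 0.8210 → H(X,Y|Z) = 0.5233

I(X;Y|Z) = 0.2592 + 0.2692 - 0.5233 = 0.0050 dits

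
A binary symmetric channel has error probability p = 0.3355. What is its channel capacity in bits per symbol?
0.0796 bits

For a binary symmetric channel (BSC) with error probability p:
Capacity C = 1 - H(p) bits per symbol

where H(p) = -p log₂(p) - (1-p) log₂(1-p) is the binary entropy function.

H(0.3355) = 0.9204 bits
C = 1 - 0.9204 = 0.0796 bits per symbol

This means we can reliably transmit up to 0.0796 bits of information per channel use.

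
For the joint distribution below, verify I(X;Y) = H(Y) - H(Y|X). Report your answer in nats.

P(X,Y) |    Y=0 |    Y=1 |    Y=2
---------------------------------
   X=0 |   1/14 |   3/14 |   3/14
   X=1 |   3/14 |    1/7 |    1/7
I(X;Y) = 0.0518 nats

Mutual information has multiple equivalent forms:
- I(X;Y) = H(X) - H(X|Y)
- I(X;Y) = H(Y) - H(Y|X)
- I(X;Y) = H(X) + H(Y) - H(X,Y)

Computing all quantities:
H(X) = 0.6931, H(Y) = 1.0934, H(X,Y) = 1.7348
H(X|Y) = 0.6414, H(Y|X) = 1.0416

Verification:
H(X) - H(X|Y) = 0.6931 - 0.6414 = 0.0518
H(Y) - H(Y|X) = 1.0934 - 1.0416 = 0.0518
H(X) + H(Y) - H(X,Y) = 0.6931 + 1.0934 - 1.7348 = 0.0518

All forms give I(X;Y) = 0.0518 nats. ✓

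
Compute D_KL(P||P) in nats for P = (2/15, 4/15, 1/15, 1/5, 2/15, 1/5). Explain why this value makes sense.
0.0000 nats

KL divergence satisfies the Gibbs inequality: D_KL(P||Q) ≥ 0 for all distributions P, Q.

D_KL(P||Q) = Σ p(x) log(p(x)/q(x))
Each term is p(x) × log_e(p(x)/p(x)) = p(x) × log_e(1) = 0, so the sum is 0.
D_KL(P||Q) = 0.0000 nats

When P = Q, the KL divergence is exactly 0, as there is no 'divergence' between identical distributions.

This non-negativity is a fundamental property: relative entropy cannot be negative because it measures how different Q is from P.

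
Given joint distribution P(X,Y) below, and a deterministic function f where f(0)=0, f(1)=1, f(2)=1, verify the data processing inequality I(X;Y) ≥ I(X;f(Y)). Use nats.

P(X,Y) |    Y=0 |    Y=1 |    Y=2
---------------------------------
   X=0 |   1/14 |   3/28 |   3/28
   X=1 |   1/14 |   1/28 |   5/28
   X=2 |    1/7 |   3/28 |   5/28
I(X;Y) = 0.0325, I(X;f(Y)) = 0.0041, inequality holds: 0.0325 ≥ 0.0041

Data Processing Inequality: For any Markov chain X → Y → Z, we have I(X;Y) ≥ I(X;Z).

Here Z = f(Y) is a deterministic function of Y, forming X → Y → Z.

Original I(X;Y) = 0.0325 nats

After applying f:
P(X,Z) where Z=f(Y):
- P(X,Z=0) = P(X,Y=0)
- P(X,Z=1) = P(X,Y=1) + P(X,Y=2)

I(X;Z) = I(X;f(Y)) = 0.0041 nats

Verification: 0.0325 ≥ 0.0041 ✓

Information cannot be created by processing; the function f can only lose information about X.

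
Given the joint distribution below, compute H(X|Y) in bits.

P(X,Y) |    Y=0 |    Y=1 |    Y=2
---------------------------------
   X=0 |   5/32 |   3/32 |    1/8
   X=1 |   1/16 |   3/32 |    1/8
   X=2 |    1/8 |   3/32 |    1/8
1.5540 bits

Using the chain rule: H(X|Y) = H(X,Y) - H(Y)

First, compute H(X,Y) = 3.1289 bits

Marginal P(Y) = (11/32, 9/32, 3/8)
H(Y) = 1.5749 bits

H(X|Y) = H(X,Y) - H(Y) = 3.1289 - 1.5749 = 1.5540 bits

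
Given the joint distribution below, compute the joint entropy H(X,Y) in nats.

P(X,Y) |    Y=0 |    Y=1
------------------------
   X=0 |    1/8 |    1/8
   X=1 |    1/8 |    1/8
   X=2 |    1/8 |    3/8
1.6675 nats

Joint entropy is H(X,Y) = -Σ_{x,y} p(x,y) log p(x,y).

Summing over all non-zero entries:
H(X,Y) = -[1/8·log_e(1/8) + 1/8·log_e(1/8) + 1/8·log_e(1/8) + 1/8·log_e(1/8) + 1/8·log_e(1/8) + 3/8·log_e(3/8)]
H(X,Y) = 1.6675 nats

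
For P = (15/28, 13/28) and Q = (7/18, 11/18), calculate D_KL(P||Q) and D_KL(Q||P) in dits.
D_KL(P||Q) = 0.0191, D_KL(Q||P) = 0.0188

KL divergence is not symmetric: D_KL(P||Q) ≠ D_KL(Q||P) in general.

D_KL(P||Q) = 0.0191 dits
D_KL(Q||P) = 0.0188 dits

No, they are not equal!

This asymmetry is why KL divergence is not a true distance metric.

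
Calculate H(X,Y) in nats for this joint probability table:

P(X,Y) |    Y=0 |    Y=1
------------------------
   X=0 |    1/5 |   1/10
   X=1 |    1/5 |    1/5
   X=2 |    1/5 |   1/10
1.7481 nats

Joint entropy is H(X,Y) = -Σ_{x,y} p(x,y) log p(x,y).

Summing over all non-zero entries:
H(X,Y) = -[1/5·log_e(1/5) + 1/10·log_e(1/10) + 1/5·log_e(1/5) + 1/5·log_e(1/5) + 1/5·log_e(1/5) + 1/10·log_e(1/10)]
H(X,Y) = 1.7481 nats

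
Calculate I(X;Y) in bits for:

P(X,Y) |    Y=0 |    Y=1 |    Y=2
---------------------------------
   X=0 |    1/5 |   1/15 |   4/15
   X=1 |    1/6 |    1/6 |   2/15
0.0636 bits

Mutual information: I(X;Y) = H(X) + H(Y) - H(X,Y)

Marginals:
P(X) = (8/15, 7/15), H(X) = 0.9968 bits
P(Y) = (11/30, 7/30, 2/5), H(Y) = 1.5494 bits

Joint entropy: H(X,Y) = 2.4826 bits

I(X;Y) = 0.9968 + 1.5494 - 2.4826 = 0.0636 bits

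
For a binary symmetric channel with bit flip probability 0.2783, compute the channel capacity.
0.1469 bits

For a binary symmetric channel (BSC) with error probability p:
Capacity C = 1 - H(p) bits per symbol

where H(p) = -p log₂(p) - (1-p) log₂(1-p) is the binary entropy function.

H(0.2783) = 0.8531 bits
C = 1 - 0.8531 = 0.1469 bits per symbol

This means we can reliably transmit up to 0.1469 bits of information per channel use.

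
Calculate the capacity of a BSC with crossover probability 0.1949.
0.2884 bits

For a binary symmetric channel (BSC) with error probability p:
Capacity C = 1 - H(p) bits per symbol

where H(p) = -p log₂(p) - (1-p) log₂(1-p) is the binary entropy function.

H(0.1949) = 0.7116 bits
C = 1 - 0.7116 = 0.2884 bits per symbol

This means we can reliably transmit up to 0.2884 bits of information per channel use.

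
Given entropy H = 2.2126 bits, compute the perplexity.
4.6351

Perplexity is 2^H (or exp(H) for natural log).

H = 2.2126 bits
Perplexity = 2^2.2126 = 4.6351

Interpretation: The model's uncertainty is equivalent to choosing uniformly among 4.6 options.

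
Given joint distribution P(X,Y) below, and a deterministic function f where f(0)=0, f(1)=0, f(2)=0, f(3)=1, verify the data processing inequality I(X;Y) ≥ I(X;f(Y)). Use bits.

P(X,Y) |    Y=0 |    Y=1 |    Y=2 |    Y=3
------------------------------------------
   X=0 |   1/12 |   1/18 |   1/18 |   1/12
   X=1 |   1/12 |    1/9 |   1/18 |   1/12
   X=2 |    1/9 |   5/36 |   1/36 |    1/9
I(X;Y) = 0.0306, I(X;f(Y)) = 0.0015, inequality holds: 0.0306 ≥ 0.0015

Data Processing Inequality: For any Markov chain X → Y → Z, we have I(X;Y) ≥ I(X;Z).

Here Z = f(Y) is a deterministic function of Y, forming X → Y → Z.

Original I(X;Y) = 0.0306 bits

After applying f:
P(X,Z) where Z=f(Y):
- P(X,Z=0) = P(X,Y=0) + P(X,Y=1) + P(X,Y=2)
- P(X,Z=1) = P(X,Y=3)

I(X;Z) = I(X;f(Y)) = 0.0015 bits

Verification: 0.0306 ≥ 0.0015 ✓

Information cannot be created by processing; the function f can only lose information about X.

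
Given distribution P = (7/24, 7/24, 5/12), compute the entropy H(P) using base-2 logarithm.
1.5632 bits

Shannon entropy is H(X) = -Σ p(x) log p(x).

For P = (7/24, 7/24, 5/12):
H = -7/24 × log_2(7/24) -7/24 × log_2(7/24) -5/12 × log_2(5/12)
H = 1.5632 bits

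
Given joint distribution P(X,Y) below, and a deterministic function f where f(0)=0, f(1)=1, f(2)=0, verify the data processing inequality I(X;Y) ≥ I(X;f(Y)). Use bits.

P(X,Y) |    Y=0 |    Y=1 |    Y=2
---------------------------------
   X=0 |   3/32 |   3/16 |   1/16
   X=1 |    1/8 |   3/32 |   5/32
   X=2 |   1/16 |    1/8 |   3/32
I(X;Y) = 0.0602, I(X;f(Y)) = 0.0498, inequality holds: 0.0602 ≥ 0.0498

Data Processing Inequality: For any Markov chain X → Y → Z, we have I(X;Y) ≥ I(X;Z).

Here Z = f(Y) is a deterministic function of Y, forming X → Y → Z.

Original I(X;Y) = 0.0602 bits

After applying f:
P(X,Z) where Z=f(Y):
- P(X,Z=0) = P(X,Y=0) + P(X,Y=2)
- P(X,Z=1) = P(X,Y=1)

I(X;Z) = I(X;f(Y)) = 0.0498 bits

Verification: 0.0602 ≥ 0.0498 ✓

Information cannot be created by processing; the function f can only lose information about X.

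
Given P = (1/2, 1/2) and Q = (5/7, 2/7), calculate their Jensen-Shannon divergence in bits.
0.0351 bits

Jensen-Shannon divergence is:
JSD(P||Q) = 0.5 × D_KL(P||M) + 0.5 × D_KL(Q||M)
where M = 0.5 × (P + Q) is the mixture distribution.

M = 0.5 × (1/2, 1/2) + 0.5 × (5/7, 2/7) = (17/28, 11/28)

D_KL(P||M) = 0.0339 bits
D_KL(Q||M) = 0.0362 bits

JSD(P||Q) = 0.5 × 0.0339 + 0.5 × 0.0362 = 0.0351 bits

Unlike KL divergence, JSD is symmetric and bounded: 0 ≤ JSD ≤ log(2).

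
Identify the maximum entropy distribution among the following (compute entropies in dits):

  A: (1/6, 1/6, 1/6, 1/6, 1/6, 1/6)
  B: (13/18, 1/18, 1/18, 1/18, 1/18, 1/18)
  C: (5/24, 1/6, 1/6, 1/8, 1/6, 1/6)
A

For a discrete distribution over n outcomes, entropy is maximized by the uniform distribution.

Computing entropies:
H(A) = 0.7782 dits
H(B) = 0.4508 dits
H(C) = 0.7736 dits

The uniform distribution (where all probabilities equal 1/6) achieves the maximum entropy of log_10(6) = 0.7782 dits.

Distribution A has the highest entropy.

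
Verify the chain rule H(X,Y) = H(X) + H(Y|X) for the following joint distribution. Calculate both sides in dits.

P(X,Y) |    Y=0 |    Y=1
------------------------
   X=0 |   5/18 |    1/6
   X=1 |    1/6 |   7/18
H(X,Y) = 0.5734, H(X) = 0.2983, H(Y|X) = 0.2751 (all in dits)

Chain rule: H(X,Y) = H(X) + H(Y|X)

Left side — joint entropy directly:
H(X,Y) = -Σ p(x,y) log p(x,y) = 0.5734 dits

Right side — compute H(Y|X) from the conditional distributions:
P(X) = (4/9, 5/9), so H(X) = 0.2983 dits
H(Y|X) = Σ_x P(X=x) · H(Y|X=x):
  P(Y|X=0) = (5/8, 3/8), H(Y|X=0) = 0.2873, weight P(X=0) = 4/9
  P(Y|X=1) = (3/10, 7/10), H(Y|X=1) = 0.2653, weight P(X=1) = 5/9
H(Y|X) = 0.2751 dits

H(X) + H(Y|X) = 0.2983 + 0.2751 = 0.5734 dits

Both sides equal 0.5734 dits. ✓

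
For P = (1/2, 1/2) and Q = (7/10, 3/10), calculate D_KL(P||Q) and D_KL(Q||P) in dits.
D_KL(P||Q) = 0.0379, D_KL(Q||P) = 0.0357

KL divergence is not symmetric: D_KL(P||Q) ≠ D_KL(Q||P) in general.

D_KL(P||Q) = 0.0379 dits
D_KL(Q||P) = 0.0357 dits

No, they are not equal!

This asymmetry is why KL divergence is not a true distance metric.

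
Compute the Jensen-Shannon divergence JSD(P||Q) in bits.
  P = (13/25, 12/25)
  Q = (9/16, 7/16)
0.0013 bits

Jensen-Shannon divergence is:
JSD(P||Q) = 0.5 × D_KL(P||M) + 0.5 × D_KL(Q||M)
where M = 0.5 × (P + Q) is the mixture distribution.

M = 0.5 × (13/25, 12/25) + 0.5 × (9/16, 7/16) = (0.54125, 0.45875)

D_KL(P||M) = 0.0013 bits
D_KL(Q||M) = 0.0013 bits

JSD(P||Q) = 0.5 × 0.0013 + 0.5 × 0.0013 = 0.0013 bits

Unlike KL divergence, JSD is symmetric and bounded: 0 ≤ JSD ≤ log(2).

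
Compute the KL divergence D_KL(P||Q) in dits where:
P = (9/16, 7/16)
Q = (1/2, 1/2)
0.0034 dits

KL divergence: D_KL(P||Q) = Σ p(x) log(p(x)/q(x))

Computing term by term:
  x=0: 9/16 × log_10[(9/16)/(1/2)] = 9/16 × 0.0512 = 0.0288
  x=1: 7/16 × log_10[(7/16)/(1/2)] = 7/16 × -0.0580 = -0.0254

D_KL(P||Q) = 0.0034 dits

Note: KL divergence is always non-negative and equals 0 iff P = Q.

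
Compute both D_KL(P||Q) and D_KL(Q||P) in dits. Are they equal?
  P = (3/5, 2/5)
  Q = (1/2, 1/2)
D_KL(P||Q) = 0.0087, D_KL(Q||P) = 0.0089

KL divergence is not symmetric: D_KL(P||Q) ≠ D_KL(Q||P) in general.

D_KL(P||Q) = 0.0087 dits
D_KL(Q||P) = 0.0089 dits

No, they are not equal!

This asymmetry is why KL divergence is not a true distance metric.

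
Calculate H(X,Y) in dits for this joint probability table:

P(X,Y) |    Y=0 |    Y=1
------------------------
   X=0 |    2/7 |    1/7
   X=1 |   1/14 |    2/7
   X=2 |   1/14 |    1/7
0.7161 dits

Joint entropy is H(X,Y) = -Σ_{x,y} p(x,y) log p(x,y).

Summing over all non-zero entries:
H(X,Y) = -[2/7·log_10(2/7) + 1/7·log_10(1/7) + 1/14·log_10(1/14) + 2/7·log_10(2/7) + 1/14·log_10(1/14) + 1/7·log_10(1/7)]
H(X,Y) = 0.7161 dits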